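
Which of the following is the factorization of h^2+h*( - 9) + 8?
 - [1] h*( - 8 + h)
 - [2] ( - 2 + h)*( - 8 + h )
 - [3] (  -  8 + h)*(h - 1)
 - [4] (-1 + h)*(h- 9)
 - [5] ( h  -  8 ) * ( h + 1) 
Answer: 3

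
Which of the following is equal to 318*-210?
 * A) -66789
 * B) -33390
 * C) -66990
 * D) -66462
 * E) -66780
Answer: E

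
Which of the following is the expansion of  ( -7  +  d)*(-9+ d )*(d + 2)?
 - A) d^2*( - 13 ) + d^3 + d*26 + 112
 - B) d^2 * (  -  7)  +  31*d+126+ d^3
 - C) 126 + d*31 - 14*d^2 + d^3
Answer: C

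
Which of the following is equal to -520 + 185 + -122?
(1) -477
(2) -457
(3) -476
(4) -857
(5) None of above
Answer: 2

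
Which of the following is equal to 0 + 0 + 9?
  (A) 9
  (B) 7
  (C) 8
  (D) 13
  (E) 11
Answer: A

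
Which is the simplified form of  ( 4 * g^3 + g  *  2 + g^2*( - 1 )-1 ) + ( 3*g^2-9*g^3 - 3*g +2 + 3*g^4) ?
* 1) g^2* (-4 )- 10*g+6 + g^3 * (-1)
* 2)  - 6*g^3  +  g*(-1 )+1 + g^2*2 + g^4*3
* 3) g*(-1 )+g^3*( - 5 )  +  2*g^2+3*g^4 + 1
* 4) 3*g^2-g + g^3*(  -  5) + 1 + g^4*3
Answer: 3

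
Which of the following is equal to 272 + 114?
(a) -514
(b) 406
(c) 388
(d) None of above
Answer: d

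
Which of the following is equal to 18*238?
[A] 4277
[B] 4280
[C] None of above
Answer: C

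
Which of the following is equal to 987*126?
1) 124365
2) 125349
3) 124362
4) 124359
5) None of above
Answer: 3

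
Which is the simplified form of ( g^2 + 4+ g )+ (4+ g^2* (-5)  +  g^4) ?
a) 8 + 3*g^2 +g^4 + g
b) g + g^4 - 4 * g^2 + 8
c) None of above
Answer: b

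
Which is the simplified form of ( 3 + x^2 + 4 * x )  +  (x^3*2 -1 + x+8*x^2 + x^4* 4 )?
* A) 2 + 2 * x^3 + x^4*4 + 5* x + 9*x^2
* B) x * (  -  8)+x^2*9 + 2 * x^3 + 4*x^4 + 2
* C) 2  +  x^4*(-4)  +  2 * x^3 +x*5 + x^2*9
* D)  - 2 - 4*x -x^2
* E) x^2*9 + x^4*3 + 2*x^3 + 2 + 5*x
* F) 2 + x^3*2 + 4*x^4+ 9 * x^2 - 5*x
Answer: A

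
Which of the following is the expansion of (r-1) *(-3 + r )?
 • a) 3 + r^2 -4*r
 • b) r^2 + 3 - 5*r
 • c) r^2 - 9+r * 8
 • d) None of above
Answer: a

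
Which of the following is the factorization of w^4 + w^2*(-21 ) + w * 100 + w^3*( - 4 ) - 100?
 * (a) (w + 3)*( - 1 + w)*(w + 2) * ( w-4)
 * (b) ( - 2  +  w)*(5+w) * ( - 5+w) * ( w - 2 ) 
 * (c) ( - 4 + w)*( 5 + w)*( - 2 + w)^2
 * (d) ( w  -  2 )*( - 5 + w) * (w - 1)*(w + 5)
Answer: b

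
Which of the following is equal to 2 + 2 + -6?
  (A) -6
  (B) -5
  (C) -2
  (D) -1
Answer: C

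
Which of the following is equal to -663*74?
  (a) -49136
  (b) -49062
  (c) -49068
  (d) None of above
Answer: b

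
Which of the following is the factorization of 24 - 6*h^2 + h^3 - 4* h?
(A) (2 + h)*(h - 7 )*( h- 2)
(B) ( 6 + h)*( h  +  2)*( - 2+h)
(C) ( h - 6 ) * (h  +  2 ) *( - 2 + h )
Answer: C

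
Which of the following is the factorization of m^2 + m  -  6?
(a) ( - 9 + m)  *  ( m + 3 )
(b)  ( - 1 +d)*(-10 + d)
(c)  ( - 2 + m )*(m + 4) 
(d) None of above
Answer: d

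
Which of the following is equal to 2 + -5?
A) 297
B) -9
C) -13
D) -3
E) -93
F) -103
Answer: D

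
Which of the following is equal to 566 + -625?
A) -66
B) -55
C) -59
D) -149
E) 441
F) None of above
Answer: C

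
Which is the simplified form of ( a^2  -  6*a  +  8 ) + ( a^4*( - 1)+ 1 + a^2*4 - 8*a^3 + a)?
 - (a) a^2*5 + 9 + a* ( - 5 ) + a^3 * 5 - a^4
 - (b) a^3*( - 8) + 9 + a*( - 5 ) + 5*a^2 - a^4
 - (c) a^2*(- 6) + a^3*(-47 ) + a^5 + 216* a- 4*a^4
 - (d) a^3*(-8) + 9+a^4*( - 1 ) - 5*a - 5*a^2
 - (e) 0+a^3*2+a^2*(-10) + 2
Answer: b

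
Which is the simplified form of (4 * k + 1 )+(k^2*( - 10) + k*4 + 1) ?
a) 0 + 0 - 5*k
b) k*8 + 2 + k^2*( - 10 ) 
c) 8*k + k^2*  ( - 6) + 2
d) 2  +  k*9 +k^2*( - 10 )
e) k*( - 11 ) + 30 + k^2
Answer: b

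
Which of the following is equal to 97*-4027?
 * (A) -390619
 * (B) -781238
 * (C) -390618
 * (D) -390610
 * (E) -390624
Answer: A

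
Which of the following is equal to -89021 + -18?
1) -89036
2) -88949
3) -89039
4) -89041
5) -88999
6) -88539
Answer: 3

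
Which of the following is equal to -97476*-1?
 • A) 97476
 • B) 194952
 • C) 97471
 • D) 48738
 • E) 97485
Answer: A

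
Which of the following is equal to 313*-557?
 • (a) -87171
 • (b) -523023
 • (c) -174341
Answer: c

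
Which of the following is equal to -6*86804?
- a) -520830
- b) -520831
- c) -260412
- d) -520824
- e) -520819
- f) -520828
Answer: d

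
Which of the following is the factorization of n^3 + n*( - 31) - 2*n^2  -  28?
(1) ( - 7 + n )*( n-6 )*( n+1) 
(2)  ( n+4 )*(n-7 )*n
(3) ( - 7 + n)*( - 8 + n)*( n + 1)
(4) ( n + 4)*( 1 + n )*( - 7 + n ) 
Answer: 4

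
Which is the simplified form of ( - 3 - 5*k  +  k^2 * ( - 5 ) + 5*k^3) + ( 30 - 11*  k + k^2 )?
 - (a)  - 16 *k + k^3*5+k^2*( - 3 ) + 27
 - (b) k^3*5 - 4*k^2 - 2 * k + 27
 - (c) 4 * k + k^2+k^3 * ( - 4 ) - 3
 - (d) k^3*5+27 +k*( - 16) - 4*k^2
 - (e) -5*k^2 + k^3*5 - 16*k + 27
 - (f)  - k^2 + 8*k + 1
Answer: d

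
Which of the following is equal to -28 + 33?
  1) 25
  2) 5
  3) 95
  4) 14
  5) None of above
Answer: 2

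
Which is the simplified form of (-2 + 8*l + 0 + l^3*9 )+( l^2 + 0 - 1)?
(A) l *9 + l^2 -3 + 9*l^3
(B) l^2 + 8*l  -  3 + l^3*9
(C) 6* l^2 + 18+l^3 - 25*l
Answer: B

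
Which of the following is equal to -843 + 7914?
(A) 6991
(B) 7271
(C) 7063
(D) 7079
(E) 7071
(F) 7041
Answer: E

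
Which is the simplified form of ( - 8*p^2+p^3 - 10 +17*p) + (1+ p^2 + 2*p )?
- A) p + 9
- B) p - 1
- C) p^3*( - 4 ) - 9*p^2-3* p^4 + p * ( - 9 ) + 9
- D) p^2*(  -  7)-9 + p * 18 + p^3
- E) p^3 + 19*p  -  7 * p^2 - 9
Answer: E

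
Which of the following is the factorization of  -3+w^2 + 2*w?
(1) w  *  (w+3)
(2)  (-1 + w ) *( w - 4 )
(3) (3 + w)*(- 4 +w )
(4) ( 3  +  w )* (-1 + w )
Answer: 4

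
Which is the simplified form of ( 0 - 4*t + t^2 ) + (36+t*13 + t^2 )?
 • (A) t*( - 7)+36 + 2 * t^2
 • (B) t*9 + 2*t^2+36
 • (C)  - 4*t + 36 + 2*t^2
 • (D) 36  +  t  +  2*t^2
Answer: B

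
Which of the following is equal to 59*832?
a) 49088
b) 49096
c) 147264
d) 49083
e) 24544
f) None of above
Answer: a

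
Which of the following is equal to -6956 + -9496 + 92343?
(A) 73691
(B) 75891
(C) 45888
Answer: B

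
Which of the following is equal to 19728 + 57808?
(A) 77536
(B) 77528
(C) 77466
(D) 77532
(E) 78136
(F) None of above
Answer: A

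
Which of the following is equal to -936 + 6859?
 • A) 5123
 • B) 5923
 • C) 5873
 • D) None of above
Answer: B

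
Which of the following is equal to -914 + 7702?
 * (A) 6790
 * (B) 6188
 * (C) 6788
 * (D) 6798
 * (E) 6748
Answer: C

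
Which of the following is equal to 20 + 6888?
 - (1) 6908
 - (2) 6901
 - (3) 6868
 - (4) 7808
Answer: 1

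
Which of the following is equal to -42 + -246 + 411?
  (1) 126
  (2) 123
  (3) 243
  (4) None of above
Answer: 2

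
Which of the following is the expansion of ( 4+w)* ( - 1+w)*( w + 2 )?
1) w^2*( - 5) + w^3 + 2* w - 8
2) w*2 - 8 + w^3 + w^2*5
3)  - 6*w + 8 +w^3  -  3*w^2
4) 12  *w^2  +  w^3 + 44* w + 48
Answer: 2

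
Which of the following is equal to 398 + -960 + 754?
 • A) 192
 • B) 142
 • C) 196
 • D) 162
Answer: A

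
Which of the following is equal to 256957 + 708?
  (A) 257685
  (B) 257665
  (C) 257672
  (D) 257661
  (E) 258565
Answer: B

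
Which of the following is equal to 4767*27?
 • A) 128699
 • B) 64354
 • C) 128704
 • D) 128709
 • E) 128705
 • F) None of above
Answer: D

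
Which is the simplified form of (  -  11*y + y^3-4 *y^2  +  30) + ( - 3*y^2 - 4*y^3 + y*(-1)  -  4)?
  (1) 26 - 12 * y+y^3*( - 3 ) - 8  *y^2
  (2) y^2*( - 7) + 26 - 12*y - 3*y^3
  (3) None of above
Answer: 2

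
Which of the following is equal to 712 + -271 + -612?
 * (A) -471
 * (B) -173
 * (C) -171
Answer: C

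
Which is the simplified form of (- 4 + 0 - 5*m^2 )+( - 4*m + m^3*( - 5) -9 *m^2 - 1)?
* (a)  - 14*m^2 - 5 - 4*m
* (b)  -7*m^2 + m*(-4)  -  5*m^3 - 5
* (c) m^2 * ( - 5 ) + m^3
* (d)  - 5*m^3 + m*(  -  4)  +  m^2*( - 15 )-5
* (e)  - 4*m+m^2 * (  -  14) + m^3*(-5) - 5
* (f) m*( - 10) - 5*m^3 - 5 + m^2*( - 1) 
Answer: e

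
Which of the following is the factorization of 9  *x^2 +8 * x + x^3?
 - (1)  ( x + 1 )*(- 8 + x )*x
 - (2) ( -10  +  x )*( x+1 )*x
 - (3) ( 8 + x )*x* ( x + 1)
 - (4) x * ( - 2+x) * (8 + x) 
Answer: 3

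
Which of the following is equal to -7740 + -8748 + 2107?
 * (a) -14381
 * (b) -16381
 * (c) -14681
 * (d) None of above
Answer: a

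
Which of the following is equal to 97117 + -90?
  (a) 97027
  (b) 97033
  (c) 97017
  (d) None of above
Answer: a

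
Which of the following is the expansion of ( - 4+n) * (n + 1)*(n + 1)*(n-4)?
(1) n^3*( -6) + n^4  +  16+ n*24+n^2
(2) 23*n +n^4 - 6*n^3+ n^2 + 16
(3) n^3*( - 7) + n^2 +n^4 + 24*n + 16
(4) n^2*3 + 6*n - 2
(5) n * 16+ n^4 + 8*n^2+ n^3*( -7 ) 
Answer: 1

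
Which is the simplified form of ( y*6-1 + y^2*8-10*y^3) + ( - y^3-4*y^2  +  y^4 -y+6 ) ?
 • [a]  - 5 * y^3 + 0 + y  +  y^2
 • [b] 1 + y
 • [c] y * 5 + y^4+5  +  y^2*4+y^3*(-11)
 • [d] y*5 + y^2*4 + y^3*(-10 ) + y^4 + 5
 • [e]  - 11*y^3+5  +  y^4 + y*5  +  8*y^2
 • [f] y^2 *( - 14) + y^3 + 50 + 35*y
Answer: c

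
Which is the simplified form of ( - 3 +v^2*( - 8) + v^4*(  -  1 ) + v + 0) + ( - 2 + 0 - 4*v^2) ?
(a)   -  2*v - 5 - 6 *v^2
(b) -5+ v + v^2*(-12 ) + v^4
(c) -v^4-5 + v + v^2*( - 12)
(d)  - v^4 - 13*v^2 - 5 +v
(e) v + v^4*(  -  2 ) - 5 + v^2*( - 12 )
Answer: c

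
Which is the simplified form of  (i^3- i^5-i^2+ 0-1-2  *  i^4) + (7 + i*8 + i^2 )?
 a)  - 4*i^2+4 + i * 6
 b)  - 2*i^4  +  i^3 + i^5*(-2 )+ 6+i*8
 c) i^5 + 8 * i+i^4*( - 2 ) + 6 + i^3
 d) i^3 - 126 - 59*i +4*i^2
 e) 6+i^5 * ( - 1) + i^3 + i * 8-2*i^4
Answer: e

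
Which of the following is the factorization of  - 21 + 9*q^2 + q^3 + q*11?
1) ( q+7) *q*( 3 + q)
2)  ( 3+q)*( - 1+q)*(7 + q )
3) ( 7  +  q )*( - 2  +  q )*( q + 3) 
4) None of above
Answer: 2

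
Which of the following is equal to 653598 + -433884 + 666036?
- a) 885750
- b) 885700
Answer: a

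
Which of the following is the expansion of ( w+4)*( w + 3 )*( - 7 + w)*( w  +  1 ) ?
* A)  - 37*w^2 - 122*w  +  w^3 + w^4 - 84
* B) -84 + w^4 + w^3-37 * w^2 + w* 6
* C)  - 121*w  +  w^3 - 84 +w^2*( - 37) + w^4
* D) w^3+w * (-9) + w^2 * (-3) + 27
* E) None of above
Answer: C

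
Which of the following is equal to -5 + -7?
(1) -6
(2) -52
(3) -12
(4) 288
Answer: 3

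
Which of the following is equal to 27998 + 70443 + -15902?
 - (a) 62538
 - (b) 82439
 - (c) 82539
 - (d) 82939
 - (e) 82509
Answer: c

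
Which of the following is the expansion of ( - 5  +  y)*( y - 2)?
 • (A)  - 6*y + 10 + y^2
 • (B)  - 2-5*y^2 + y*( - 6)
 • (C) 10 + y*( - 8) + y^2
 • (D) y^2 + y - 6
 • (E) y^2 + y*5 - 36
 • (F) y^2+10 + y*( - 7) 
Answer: F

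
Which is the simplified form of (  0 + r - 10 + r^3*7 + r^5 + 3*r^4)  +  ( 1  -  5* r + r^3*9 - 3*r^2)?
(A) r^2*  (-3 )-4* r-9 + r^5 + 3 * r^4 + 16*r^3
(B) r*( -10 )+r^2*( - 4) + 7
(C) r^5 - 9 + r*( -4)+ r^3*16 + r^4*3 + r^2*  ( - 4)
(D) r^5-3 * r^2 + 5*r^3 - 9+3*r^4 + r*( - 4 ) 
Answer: A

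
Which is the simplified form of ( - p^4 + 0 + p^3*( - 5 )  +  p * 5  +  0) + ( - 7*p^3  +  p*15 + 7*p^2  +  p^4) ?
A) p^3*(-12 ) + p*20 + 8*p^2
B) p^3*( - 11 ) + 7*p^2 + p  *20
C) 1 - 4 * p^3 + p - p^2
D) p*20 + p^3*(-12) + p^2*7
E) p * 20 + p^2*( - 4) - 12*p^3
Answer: D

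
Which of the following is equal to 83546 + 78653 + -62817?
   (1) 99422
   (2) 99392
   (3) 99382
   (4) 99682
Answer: 3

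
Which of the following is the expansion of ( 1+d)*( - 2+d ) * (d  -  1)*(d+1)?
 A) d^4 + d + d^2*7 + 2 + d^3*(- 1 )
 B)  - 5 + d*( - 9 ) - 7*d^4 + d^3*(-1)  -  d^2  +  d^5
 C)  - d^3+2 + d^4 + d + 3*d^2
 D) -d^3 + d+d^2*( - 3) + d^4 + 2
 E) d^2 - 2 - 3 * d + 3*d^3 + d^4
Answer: D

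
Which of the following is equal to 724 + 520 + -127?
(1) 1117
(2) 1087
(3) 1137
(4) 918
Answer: 1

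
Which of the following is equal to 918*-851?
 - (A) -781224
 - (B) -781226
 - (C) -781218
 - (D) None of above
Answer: C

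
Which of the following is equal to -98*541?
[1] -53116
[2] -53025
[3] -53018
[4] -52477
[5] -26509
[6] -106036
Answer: 3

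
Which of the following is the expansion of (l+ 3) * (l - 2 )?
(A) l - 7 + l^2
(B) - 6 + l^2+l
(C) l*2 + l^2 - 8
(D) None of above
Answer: B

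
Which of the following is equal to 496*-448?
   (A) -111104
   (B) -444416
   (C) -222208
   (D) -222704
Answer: C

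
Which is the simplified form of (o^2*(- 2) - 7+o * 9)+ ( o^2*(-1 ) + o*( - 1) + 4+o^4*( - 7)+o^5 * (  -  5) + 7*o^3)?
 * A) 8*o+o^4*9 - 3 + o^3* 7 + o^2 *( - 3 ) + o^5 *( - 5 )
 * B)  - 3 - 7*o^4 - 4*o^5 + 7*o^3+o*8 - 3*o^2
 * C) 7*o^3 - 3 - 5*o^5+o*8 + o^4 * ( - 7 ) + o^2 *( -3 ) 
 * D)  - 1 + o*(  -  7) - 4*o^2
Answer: C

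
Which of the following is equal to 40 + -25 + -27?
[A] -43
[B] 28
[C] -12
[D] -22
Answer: C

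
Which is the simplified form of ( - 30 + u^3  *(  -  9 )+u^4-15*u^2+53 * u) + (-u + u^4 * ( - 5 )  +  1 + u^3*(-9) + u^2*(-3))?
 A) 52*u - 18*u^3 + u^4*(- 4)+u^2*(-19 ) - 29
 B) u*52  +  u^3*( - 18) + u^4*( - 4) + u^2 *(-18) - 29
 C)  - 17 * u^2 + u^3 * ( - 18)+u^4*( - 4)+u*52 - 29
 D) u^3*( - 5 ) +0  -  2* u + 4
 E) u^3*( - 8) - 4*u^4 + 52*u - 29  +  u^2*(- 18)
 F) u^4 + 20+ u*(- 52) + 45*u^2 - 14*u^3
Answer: B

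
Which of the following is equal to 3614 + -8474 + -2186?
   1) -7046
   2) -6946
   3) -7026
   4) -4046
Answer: 1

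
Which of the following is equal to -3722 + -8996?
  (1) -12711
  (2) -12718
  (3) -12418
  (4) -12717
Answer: 2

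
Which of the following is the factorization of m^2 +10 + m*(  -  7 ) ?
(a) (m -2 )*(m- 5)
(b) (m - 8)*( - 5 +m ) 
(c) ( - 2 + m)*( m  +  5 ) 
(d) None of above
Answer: a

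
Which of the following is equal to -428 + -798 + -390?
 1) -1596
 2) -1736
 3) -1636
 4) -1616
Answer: 4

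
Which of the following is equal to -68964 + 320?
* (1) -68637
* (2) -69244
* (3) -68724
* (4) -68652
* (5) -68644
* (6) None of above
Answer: 5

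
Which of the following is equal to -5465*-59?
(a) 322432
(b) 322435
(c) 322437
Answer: b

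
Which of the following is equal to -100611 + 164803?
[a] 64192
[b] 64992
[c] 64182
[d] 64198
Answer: a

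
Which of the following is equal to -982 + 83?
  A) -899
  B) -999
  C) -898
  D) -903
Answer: A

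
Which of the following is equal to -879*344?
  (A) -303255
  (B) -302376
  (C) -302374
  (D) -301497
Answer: B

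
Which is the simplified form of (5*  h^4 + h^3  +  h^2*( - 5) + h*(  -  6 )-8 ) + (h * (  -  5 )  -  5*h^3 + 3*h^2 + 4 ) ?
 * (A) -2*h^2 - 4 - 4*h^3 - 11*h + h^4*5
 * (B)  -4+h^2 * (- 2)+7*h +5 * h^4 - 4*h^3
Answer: A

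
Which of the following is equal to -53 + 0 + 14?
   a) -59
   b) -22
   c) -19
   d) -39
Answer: d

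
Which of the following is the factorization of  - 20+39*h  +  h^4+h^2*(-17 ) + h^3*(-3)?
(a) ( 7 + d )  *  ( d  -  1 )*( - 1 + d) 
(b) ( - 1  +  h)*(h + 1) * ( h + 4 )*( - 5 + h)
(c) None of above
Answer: c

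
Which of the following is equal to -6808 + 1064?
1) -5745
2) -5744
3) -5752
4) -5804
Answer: 2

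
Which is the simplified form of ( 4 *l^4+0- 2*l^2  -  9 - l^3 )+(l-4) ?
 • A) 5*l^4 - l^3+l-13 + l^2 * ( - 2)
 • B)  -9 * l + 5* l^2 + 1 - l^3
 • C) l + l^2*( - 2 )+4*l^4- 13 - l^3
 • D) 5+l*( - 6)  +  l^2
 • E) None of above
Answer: C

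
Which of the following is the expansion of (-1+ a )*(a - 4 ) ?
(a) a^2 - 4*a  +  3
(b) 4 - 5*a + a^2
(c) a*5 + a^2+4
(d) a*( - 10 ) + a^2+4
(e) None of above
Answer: b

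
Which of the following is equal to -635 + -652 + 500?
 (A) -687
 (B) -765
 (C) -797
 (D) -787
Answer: D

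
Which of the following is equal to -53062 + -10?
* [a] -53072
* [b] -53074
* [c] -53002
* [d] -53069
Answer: a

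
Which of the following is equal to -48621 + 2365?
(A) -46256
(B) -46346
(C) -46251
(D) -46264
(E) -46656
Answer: A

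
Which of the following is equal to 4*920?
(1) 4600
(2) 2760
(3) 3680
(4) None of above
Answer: 3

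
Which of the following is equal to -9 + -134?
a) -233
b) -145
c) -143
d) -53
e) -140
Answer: c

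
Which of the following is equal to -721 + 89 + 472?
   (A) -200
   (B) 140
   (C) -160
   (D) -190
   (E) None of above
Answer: C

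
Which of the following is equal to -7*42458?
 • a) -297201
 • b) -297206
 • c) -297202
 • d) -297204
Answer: b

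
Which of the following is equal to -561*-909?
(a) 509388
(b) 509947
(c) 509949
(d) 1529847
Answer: c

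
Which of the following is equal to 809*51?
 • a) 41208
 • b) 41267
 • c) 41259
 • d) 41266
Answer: c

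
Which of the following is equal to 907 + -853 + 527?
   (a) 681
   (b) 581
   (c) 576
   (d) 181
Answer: b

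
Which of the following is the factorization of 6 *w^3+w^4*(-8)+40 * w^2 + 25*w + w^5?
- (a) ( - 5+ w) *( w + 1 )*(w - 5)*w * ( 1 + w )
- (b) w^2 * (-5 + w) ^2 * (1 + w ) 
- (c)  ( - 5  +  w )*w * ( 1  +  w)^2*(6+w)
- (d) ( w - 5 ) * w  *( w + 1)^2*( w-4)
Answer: a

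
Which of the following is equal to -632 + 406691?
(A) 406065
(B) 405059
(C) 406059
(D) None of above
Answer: C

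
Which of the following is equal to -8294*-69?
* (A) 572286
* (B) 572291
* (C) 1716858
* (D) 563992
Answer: A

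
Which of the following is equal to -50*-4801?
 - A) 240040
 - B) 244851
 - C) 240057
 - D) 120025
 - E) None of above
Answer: E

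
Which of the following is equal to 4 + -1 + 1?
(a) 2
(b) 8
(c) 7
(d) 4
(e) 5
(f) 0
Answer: d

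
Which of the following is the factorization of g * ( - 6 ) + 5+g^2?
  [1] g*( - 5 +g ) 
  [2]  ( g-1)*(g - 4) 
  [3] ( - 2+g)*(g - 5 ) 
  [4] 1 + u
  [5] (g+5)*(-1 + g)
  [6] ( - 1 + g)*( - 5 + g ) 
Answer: 6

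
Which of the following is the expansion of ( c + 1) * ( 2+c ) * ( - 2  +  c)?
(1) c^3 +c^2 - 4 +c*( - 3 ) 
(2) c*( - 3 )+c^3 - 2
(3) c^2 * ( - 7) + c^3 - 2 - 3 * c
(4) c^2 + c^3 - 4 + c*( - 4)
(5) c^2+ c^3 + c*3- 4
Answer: 4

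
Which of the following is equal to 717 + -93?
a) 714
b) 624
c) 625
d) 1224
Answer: b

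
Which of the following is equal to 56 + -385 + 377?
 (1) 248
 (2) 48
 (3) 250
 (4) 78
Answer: 2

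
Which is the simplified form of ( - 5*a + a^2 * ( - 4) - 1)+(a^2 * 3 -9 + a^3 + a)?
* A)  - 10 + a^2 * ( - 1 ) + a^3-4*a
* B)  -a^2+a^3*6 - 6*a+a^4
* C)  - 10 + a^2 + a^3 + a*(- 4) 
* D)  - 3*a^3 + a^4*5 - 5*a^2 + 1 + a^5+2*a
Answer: A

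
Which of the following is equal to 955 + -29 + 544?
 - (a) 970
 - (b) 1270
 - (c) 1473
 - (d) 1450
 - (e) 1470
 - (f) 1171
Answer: e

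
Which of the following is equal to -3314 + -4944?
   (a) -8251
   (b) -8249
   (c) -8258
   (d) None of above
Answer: c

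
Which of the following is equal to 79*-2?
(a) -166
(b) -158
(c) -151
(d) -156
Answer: b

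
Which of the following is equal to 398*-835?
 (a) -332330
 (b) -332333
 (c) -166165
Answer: a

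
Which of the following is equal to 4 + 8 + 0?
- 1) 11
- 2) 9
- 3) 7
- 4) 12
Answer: 4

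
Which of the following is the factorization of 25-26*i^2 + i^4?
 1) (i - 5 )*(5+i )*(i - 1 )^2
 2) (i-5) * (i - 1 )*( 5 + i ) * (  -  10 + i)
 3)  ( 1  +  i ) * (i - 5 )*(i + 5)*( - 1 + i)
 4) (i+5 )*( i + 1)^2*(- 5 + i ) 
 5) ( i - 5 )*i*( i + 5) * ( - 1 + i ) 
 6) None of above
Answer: 3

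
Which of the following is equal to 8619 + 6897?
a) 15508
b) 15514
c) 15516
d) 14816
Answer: c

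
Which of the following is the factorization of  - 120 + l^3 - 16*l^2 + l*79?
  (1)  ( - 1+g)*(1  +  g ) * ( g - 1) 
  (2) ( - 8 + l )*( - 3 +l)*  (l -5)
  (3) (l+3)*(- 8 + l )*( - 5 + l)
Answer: 2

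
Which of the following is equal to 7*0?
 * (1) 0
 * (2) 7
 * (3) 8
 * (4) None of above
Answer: 1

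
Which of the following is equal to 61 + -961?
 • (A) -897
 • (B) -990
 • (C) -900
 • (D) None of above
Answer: C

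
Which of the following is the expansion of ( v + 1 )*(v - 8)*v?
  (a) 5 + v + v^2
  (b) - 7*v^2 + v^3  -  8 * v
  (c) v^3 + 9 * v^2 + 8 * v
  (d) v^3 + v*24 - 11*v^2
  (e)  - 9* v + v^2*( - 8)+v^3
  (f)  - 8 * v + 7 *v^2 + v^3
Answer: b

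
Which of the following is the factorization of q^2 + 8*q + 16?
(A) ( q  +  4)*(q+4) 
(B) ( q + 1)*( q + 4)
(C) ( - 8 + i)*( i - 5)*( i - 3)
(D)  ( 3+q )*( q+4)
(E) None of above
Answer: A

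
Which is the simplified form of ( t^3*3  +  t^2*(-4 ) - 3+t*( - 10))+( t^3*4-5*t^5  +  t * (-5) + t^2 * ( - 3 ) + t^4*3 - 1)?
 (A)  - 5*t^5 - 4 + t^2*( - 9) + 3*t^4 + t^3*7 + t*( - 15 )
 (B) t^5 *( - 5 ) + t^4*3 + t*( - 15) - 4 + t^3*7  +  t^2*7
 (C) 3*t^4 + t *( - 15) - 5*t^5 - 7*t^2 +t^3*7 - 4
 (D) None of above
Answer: C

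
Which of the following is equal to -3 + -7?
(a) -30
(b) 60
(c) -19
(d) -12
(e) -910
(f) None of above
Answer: f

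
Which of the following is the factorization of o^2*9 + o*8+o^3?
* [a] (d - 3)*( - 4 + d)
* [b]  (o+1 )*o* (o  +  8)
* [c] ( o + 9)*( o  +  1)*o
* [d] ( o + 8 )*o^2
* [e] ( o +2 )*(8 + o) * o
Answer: b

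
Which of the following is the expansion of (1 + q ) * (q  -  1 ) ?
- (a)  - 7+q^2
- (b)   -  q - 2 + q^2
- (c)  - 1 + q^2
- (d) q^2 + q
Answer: c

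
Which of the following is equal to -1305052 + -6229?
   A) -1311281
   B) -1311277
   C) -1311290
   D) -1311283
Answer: A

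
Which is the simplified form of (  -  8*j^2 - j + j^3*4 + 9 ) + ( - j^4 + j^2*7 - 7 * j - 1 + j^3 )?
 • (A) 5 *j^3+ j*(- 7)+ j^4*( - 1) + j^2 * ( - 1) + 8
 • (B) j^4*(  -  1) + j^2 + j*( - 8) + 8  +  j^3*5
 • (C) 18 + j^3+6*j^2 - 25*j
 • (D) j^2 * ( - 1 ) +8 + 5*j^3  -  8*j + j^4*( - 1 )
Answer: D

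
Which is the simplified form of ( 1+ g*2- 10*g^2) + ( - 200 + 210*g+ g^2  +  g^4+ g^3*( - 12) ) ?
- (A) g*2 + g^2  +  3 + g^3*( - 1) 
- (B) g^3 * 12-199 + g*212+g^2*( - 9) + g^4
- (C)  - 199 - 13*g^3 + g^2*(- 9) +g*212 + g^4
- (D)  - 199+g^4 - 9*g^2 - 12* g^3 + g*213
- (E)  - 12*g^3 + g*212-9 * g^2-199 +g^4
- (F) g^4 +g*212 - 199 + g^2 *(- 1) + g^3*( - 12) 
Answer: E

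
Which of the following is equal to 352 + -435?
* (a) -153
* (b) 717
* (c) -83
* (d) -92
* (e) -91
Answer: c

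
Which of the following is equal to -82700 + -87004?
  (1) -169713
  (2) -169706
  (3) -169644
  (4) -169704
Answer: 4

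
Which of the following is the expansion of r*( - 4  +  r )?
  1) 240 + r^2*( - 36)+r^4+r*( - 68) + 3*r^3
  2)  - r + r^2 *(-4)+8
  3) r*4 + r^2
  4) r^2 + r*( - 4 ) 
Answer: 4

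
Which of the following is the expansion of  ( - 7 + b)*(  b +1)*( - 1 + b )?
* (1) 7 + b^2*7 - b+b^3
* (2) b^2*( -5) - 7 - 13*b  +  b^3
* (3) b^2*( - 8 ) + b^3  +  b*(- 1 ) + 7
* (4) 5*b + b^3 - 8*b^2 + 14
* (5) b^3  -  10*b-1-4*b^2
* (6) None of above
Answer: 6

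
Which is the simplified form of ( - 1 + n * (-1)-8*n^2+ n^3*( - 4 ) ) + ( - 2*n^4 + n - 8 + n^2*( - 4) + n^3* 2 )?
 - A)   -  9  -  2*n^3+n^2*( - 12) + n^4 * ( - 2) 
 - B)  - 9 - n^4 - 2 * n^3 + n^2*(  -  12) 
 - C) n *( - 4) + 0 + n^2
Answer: A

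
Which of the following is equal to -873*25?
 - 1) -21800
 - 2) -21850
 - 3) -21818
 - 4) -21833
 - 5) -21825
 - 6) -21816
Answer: 5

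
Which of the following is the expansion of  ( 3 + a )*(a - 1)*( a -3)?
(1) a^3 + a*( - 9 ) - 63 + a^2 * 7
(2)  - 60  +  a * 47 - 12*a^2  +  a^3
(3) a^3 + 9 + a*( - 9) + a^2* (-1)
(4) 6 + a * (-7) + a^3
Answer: 3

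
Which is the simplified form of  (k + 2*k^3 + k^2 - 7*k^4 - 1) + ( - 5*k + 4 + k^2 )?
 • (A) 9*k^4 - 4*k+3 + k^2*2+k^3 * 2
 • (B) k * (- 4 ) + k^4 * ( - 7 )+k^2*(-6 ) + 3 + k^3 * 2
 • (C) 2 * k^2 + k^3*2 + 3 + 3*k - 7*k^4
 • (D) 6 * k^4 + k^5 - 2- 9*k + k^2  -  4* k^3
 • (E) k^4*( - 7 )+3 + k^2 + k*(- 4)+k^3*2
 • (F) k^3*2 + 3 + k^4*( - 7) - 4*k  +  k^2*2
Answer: F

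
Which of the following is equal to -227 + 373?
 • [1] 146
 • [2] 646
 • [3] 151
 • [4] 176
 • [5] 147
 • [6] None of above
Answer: 1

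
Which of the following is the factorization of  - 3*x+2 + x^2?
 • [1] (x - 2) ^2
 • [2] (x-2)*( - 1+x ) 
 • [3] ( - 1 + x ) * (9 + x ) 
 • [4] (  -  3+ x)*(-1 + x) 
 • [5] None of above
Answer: 2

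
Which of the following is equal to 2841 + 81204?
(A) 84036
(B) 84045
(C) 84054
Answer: B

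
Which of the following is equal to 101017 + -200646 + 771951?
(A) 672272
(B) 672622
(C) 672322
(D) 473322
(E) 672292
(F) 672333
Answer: C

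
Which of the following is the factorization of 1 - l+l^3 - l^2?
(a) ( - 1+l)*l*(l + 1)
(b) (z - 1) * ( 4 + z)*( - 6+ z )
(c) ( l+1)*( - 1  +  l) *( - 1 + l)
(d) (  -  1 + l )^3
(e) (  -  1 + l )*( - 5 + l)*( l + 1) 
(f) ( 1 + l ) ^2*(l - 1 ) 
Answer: c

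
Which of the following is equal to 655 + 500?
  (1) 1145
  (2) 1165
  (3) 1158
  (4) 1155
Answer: 4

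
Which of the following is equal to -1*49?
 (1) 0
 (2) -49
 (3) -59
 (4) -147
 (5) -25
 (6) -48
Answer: 2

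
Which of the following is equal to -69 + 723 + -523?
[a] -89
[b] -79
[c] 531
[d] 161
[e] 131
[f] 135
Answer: e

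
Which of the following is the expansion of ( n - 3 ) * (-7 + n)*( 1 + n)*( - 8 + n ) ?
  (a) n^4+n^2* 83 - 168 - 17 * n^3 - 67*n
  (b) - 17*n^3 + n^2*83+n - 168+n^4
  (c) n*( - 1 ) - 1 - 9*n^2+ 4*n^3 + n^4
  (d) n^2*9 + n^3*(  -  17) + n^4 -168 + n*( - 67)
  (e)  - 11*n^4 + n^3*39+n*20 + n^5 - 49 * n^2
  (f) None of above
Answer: a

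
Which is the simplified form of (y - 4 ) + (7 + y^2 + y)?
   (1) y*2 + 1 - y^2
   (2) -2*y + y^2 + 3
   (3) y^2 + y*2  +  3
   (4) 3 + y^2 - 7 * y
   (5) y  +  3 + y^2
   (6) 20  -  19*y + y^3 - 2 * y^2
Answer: 3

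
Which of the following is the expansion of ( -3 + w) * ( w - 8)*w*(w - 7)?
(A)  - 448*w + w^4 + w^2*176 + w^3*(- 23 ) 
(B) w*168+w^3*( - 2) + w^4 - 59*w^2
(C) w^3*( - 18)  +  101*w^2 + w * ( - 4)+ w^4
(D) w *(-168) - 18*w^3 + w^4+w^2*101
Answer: D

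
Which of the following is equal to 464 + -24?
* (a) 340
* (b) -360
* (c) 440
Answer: c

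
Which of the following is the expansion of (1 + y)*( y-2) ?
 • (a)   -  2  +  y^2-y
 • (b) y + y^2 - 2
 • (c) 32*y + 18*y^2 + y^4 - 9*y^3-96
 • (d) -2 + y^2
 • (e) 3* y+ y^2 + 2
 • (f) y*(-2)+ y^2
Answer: a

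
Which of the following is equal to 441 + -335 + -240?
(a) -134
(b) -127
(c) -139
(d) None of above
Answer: a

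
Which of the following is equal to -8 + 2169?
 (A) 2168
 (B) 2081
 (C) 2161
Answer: C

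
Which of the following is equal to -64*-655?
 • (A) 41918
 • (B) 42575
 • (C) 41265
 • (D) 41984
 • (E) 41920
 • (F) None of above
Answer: E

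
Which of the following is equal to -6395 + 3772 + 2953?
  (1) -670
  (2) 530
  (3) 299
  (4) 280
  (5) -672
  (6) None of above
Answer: 6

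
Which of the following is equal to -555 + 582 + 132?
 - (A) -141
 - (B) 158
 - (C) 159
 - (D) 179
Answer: C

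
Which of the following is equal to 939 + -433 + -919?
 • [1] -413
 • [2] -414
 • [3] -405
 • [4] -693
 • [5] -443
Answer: 1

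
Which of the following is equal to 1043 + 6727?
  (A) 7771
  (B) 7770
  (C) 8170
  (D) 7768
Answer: B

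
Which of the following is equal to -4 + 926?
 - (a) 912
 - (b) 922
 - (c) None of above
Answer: b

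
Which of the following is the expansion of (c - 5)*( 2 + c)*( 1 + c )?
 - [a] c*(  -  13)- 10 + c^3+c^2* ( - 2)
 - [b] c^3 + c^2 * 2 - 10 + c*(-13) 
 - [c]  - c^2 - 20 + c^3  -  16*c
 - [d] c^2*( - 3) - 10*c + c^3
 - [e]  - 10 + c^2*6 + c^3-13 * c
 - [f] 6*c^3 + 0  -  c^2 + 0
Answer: a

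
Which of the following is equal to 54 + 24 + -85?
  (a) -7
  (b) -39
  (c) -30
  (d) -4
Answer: a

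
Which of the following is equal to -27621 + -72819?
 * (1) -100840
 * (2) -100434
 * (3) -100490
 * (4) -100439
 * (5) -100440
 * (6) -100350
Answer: 5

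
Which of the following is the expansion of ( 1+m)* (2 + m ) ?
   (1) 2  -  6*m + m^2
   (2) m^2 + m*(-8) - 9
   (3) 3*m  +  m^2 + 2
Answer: 3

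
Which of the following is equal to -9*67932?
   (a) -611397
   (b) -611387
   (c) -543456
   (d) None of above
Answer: d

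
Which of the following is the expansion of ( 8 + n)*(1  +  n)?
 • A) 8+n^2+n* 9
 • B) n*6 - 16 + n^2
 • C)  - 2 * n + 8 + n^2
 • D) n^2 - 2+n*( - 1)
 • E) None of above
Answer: A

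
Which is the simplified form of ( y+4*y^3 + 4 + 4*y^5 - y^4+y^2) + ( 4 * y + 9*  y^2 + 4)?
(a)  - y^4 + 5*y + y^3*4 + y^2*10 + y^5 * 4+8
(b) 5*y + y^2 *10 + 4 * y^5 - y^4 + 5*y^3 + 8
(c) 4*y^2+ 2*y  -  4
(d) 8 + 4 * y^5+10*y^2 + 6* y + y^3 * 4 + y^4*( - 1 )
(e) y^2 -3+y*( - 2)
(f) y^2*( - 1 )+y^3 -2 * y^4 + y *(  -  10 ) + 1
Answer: a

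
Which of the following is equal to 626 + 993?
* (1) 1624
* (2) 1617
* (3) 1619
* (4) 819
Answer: 3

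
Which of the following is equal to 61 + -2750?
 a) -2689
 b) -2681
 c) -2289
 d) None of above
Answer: a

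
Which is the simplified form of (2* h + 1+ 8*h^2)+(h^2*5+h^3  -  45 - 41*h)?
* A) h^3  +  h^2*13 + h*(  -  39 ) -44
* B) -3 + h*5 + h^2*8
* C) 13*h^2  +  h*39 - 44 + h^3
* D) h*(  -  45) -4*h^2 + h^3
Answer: A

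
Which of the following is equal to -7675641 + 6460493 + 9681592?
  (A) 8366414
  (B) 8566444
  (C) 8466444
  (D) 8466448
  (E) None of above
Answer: C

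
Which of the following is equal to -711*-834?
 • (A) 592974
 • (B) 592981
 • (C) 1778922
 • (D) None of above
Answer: A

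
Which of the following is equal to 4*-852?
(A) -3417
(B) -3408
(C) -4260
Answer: B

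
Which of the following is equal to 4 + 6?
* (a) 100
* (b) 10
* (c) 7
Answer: b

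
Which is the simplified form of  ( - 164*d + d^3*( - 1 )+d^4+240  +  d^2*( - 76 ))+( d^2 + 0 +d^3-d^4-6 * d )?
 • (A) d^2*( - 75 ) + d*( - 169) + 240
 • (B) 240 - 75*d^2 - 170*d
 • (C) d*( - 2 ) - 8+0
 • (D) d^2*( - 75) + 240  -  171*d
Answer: B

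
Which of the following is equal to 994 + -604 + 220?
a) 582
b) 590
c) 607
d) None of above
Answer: d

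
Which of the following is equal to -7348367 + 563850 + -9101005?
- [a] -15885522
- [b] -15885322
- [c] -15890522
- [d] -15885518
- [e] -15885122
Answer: a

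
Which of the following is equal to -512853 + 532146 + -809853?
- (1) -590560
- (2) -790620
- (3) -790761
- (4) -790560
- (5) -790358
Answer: 4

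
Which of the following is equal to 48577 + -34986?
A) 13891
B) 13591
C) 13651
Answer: B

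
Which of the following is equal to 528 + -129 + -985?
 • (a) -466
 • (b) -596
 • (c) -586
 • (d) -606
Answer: c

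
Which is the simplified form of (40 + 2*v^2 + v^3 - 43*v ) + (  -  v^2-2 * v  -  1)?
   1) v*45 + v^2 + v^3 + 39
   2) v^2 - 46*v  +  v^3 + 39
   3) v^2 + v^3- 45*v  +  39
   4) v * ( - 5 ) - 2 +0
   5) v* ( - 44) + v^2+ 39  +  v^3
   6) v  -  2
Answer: 3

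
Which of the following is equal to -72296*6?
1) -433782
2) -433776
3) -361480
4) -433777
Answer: 2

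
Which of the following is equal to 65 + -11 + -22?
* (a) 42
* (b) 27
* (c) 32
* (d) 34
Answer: c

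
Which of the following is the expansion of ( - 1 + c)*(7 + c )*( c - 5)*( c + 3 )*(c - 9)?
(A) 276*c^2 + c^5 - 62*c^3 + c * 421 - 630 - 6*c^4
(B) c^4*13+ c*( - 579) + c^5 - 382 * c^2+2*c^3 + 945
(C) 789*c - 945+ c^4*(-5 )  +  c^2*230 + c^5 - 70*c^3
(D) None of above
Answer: C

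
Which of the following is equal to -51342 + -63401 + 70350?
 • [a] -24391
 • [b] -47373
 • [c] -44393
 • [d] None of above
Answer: c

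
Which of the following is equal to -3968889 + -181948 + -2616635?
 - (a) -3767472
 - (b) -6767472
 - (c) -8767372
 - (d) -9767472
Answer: b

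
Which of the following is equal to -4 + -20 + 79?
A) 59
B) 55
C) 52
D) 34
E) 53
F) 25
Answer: B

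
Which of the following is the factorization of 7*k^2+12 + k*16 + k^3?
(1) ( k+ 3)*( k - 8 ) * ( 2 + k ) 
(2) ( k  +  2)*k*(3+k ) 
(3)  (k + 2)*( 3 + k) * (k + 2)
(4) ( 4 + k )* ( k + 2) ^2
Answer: 3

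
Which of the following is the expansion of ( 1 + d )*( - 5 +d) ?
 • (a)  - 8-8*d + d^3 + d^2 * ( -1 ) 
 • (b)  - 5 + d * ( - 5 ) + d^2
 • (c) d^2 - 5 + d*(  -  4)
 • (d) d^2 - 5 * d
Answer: c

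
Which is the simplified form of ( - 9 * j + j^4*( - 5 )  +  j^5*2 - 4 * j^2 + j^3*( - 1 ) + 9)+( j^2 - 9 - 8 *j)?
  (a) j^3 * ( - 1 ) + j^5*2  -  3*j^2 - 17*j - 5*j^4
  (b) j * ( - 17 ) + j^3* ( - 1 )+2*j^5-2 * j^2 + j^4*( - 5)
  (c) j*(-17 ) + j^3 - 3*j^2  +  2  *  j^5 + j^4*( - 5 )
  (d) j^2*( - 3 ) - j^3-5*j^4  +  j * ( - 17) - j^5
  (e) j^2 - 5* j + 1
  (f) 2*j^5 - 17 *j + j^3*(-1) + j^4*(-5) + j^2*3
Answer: a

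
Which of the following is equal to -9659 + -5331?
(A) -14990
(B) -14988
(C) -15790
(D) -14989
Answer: A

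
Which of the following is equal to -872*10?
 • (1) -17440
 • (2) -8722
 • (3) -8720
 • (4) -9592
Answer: 3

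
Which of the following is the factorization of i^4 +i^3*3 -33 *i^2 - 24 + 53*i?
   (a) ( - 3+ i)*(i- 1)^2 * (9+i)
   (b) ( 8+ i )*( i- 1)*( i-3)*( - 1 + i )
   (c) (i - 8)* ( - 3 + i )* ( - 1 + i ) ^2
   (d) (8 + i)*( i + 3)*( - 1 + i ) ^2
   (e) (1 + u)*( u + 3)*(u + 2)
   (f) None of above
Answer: b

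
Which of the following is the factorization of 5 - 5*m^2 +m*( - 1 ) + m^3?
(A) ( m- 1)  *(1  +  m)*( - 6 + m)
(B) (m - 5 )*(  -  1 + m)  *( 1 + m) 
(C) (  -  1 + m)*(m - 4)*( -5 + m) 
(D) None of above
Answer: B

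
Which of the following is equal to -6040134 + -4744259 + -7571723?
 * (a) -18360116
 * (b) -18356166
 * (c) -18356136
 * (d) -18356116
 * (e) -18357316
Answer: d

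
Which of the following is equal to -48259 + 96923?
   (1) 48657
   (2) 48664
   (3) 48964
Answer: 2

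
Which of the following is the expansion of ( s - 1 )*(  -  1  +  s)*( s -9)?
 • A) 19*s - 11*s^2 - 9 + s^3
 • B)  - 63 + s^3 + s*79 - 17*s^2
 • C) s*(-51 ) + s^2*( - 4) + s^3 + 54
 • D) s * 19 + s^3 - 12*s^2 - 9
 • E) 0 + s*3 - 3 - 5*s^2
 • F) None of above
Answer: A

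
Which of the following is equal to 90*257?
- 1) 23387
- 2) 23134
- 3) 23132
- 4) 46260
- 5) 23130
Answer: 5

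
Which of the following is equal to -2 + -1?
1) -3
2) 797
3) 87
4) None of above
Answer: 1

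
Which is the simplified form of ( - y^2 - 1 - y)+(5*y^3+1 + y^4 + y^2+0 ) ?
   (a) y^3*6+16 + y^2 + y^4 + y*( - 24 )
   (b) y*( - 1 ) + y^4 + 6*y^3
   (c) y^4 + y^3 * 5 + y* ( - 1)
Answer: c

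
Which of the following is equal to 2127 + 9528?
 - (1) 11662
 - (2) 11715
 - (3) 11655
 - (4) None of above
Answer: 3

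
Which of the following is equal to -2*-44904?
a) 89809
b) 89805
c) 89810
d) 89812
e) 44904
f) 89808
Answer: f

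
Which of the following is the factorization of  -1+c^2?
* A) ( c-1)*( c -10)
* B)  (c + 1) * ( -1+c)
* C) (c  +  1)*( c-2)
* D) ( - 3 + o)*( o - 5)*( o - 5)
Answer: B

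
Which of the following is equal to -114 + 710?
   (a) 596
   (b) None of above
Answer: a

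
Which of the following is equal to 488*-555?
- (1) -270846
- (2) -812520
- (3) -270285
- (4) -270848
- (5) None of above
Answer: 5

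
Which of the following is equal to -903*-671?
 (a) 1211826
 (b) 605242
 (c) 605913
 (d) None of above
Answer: c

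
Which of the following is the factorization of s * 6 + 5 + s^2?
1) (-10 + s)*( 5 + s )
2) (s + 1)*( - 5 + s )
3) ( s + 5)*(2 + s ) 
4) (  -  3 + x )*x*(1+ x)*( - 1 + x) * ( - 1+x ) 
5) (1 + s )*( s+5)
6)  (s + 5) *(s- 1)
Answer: 5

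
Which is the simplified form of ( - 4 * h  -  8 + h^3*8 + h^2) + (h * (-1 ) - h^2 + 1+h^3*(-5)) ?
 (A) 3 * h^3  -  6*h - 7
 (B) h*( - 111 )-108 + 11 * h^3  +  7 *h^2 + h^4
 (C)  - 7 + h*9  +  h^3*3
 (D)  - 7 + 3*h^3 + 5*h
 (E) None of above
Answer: E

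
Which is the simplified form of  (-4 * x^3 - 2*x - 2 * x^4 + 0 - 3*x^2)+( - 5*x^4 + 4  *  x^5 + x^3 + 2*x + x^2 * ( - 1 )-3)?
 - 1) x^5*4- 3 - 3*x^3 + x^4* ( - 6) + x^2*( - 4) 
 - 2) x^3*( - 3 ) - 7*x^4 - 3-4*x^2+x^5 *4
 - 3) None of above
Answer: 2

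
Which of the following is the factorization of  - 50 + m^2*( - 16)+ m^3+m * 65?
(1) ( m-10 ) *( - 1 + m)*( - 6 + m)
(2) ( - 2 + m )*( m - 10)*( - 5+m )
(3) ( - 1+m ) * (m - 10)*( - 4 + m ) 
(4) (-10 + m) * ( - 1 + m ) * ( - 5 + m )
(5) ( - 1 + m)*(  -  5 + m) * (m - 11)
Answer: 4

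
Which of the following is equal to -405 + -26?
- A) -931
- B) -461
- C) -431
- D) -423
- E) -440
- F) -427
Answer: C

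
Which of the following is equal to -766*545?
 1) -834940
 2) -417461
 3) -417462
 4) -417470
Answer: 4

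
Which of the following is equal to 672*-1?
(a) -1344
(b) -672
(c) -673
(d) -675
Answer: b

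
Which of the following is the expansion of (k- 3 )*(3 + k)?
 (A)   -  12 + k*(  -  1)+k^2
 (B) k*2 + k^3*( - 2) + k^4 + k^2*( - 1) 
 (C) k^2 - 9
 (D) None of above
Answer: C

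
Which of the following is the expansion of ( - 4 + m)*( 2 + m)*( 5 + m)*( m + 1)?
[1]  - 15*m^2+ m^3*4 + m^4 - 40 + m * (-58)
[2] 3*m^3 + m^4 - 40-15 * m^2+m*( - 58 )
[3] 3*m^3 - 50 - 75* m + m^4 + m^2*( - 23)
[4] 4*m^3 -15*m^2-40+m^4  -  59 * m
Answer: 1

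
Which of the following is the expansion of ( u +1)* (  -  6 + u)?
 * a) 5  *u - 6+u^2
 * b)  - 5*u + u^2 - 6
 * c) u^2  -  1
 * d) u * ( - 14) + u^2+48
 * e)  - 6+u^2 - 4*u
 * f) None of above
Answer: b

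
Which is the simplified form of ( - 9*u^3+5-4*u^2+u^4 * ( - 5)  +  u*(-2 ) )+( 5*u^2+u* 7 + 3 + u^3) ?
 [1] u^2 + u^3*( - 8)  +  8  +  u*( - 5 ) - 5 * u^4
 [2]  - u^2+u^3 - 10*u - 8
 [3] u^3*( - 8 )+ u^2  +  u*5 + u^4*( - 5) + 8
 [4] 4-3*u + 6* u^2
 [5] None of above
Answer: 3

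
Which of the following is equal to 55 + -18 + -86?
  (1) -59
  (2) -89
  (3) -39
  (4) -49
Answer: 4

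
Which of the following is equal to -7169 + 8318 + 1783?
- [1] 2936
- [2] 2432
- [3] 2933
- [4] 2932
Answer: 4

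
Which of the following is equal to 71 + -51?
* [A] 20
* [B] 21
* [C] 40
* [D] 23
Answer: A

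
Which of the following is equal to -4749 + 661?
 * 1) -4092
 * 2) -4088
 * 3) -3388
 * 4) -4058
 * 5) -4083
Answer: 2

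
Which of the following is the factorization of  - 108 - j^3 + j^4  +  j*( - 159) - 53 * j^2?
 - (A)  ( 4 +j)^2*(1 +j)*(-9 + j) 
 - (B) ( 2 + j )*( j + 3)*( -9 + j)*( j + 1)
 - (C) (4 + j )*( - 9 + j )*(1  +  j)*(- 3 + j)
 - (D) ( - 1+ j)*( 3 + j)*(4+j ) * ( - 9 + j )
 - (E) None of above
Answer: E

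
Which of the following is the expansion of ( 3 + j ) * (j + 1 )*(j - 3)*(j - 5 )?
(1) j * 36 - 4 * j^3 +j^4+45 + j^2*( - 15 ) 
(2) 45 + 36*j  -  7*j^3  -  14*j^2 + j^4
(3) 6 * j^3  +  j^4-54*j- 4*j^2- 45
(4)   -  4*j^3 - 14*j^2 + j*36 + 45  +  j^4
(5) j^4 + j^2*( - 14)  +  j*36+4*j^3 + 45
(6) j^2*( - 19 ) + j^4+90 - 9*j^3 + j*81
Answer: 4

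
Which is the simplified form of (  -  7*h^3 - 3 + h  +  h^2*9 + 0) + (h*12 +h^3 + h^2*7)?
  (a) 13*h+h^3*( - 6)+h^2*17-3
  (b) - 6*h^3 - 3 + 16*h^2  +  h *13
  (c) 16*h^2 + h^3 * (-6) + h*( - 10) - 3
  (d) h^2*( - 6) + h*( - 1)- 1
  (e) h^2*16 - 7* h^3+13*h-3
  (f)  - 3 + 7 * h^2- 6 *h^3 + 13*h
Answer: b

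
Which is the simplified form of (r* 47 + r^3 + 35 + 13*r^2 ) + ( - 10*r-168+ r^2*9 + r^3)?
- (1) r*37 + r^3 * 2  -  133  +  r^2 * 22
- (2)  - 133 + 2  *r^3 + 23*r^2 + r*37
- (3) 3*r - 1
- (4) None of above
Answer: 1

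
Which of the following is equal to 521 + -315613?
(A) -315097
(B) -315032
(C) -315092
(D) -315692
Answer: C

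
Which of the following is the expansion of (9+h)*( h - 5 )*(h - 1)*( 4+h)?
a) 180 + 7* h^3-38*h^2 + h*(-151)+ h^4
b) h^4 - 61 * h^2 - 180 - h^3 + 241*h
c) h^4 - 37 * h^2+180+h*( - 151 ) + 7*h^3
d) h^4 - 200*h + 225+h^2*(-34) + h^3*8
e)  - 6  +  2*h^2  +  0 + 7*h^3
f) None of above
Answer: c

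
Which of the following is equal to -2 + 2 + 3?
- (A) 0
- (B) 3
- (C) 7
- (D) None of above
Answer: B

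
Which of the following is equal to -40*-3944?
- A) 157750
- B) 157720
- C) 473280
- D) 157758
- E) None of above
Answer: E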